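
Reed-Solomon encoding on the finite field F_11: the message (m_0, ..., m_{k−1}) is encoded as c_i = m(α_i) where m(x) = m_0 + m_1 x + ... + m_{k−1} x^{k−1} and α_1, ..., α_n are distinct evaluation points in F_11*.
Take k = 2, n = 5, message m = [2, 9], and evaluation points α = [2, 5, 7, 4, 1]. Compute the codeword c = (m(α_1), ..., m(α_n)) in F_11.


c = [9, 3, 10, 5, 0]

Message polynomial: m(x) = 2 + 9·x (mod 11).
For each evaluation point α_i, compute m(α_i) mod 11:
  α_1 = 2: Horner steps 9 → 9, so m(2) = 9.
  α_2 = 5: Horner steps 9 → 3, so m(5) = 3.
  α_3 = 7: Horner steps 9 → 10, so m(7) = 10.
  α_4 = 4: Horner steps 9 → 5, so m(4) = 5.
  α_5 = 1: Horner steps 9 → 0, so m(1) = 0.
Codeword c = [9, 3, 10, 5, 0] ∈ F_11^5.


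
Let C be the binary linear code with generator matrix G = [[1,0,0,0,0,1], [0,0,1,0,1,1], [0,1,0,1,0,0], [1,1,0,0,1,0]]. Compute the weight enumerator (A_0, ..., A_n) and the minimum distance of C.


Weight distribution: A_0 = 1, A_2 = 4, A_3 = 6, A_4 = 3, A_5 = 2. Minimum distance d = 2.

Enumerate all 2^4 = 16 messages m ∈ F_2^4.
For each, compute codeword c = mG in F_2^6, then tally its weight.
  m = 0000 → c = 000000, weight = 0.
  m = 1000 → c = 100001, weight = 2.
  m = 0100 → c = 001011, weight = 3.
  m = 1100 → c = 101010, weight = 3.
  m = 0010 → c = 010100, weight = 2.
  m = 1010 → c = 110101, weight = 4.
  m = 0110 → c = 011111, weight = 5.
  m = 1110 → c = 111110, weight = 5.
  m = 0001 → c = 110010, weight = 3.
  m = 1001 → c = 010011, weight = 3.
  m = 0101 → c = 111001, weight = 4.
  m = 1101 → c = 011000, weight = 2.
  m = 0011 → c = 100110, weight = 3.
  m = 1011 → c = 000111, weight = 3.
  m = 0111 → c = 101101, weight = 4.
  m = 1111 → c = 001100, weight = 2.
Tally weights:
  weight 0: 1 codewords.
  weight 2: 4 codewords.
  weight 3: 6 codewords.
  weight 4: 3 codewords.
  weight 5: 2 codewords.
Minimum distance d = smallest w > 0 with A_w > 0 = 2.
Sanity: Σ A_w = 16 = 2^4 = 16 ✓.


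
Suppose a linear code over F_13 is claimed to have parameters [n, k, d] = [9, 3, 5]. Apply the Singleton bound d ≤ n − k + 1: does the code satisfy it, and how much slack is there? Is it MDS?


Singleton RHS = n − k + 1 = 7, slack = 2, bound satisfied, not MDS.

Singleton bound: d ≤ n − k + 1.
Here n = 9, k = 3, so n − k + 1 = 7.
Given d = 5, check d ≤ 7: YES.
Slack = (n − k + 1) − d = 2.
The code is NOT MDS (slack = 2 > 0).
Description: the claimed parameters are [9, 3, 5]_13; such a code would be non-MDS.


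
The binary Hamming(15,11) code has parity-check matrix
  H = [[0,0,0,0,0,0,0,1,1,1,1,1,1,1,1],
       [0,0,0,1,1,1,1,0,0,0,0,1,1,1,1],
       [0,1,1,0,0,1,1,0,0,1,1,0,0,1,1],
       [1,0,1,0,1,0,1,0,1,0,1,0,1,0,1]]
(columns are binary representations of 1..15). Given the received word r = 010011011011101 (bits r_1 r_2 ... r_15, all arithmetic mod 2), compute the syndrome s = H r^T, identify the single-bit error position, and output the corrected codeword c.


s = (0, 1, 0, 1)^T, error position = 5, corrected codeword c = 010001011011101

Compute s = H r^T mod 2 one row at a time:
  s_1 = 1 + 1 + 0 + 1 + 1 + 1 + 0 + 1 = 6 ≡ 0 (mod 2).
  s_2 = 0 + 1 + 1 + 0 + 1 + 1 + 0 + 1 = 5 ≡ 1 (mod 2).
  s_3 = 1 + 0 + 1 + 0 + 0 + 1 + 0 + 1 = 4 ≡ 0 (mod 2).
  s_4 = 0 + 0 + 1 + 0 + 1 + 1 + 1 + 1 = 5 ≡ 1 (mod 2).
s = (0, 1, 0, 1)^T — this equals column 5 of H (binary 0101), so error is at position 5.
Correct: flip bit 5 of r = 010011011011101 to get c = 010001011011101.


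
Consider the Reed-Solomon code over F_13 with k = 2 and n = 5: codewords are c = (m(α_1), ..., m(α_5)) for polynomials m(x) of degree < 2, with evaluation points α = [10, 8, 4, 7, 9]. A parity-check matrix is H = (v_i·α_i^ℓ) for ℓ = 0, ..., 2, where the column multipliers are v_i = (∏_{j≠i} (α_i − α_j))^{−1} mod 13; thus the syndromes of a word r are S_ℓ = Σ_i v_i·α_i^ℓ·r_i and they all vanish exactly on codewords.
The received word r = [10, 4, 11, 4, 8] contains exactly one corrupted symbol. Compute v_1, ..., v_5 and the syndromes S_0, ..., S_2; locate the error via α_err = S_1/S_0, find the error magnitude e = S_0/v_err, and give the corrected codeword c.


S = (3, 11, 10), error at position 2, error magnitude e = 11, c = [10, 6, 11, 4, 8].

Step 1: column multipliers v_i = (∏_{j≠i}(α_i − α_j))^{−1} mod 13.
  i = 1 (α = 10): (10−8)(10−4)(10−7)(10−9) = 2·6·3·1 = 36 ≡ 10, so v_1 = 10^{−1} = 4 (mod 13).
  i = 2 (α = 8): (8−10)(8−4)(8−7)(8−9) = (−2)·4·1·(−1) = 8 ≡ 8, so v_2 = 8^{−1} = 5 (mod 13).
  i = 3 (α = 4): (4−10)(4−8)(4−7)(4−9) = (−6)·(−4)·(−3)·(−5) = 360 ≡ 9, so v_3 = 9^{−1} = 3 (mod 13).
  i = 4 (α = 7): (7−10)(7−8)(7−4)(7−9) = (−3)·(−1)·3·(−2) = −18 ≡ 8, so v_4 = 8^{−1} = 5 (mod 13).
  i = 5 (α = 9): (9−10)(9−8)(9−4)(9−7) = (−1)·1·5·2 = −10 ≡ 3, so v_5 = 3^{−1} = 9 (mod 13).
  v = [4, 5, 3, 5, 9].
Step 2: syndromes of r = [10, 4, 11, 4, 8] (all sums mod 13).
  S_0 = Σ v_i r_i = 4·10 + 5·4 + 3·11 + 5·4 + 9·8 = 185 ≡ 3.
  S_1 = Σ v_i α_i r_i = 4·10·10 + 5·8·4 + 3·4·11 + 5·7·4 + 9·9·8 = 1480 ≡ 11.
  α_i^2 mod 13 = [9, 12, 3, 10, 3].
  S_2 = Σ v_i α_i^2 r_i = 4·9·10 + 5·12·4 + 3·3·11 + 5·10·4 + 9·3·8 = 1115 ≡ 10.
  S = (3, 11, 10) ≠ 0, so r is not a codeword (an error is present).
Step 3: locate the error. For a single error e at position i, S_ℓ = v_i·e·α_i^ℓ, so α_err = S_1/S_0.
  S_0^{−1} = 3^{−1} = 9 (mod 13), so α_err = 11·9 = 99 ≡ 8 = α_2. Error position i = 2.
  Consistency check: S_2/S_1 = 10·6 = 60 ≡ 8 = α_err ✓ (single-error assumption holds).
Step 4: error magnitude e = S_0/v_2 = S_0·∏_{j≠2}(α_2 − α_j) = 3·8 = 24 ≡ 11 (mod 13).
Step 5: correct position 2: c_2 = r_2 − e = 4 − 11 ≡ 6 (mod 13). Hence c = [10, 6, 11, 4, 8].
  Check: interpolating c through the α_i gives m(x) = 3 + 2·x (degree < 2) with m(α_i) = c_i for every i, so c is indeed a codeword.


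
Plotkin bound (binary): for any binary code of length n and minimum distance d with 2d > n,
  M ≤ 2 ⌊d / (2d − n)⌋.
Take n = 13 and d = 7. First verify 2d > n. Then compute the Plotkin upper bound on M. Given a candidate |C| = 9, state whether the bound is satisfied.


Plotkin bound M ≤ 14; given |C| = 9 ≤ bound (satisfied).

Check applicability: 2d = 14, n = 13.
2d − n = 1 > 0, so Plotkin applies.
Compute d/(2d−n) = 7/1 ≈ 7.0000.
⌊d/(2d−n)⌋ = 7.
Plotkin bound: M ≤ 2·7 = 14.
Given |C| = 9, check: satisfied.
This |C| is below the Plotkin bound.


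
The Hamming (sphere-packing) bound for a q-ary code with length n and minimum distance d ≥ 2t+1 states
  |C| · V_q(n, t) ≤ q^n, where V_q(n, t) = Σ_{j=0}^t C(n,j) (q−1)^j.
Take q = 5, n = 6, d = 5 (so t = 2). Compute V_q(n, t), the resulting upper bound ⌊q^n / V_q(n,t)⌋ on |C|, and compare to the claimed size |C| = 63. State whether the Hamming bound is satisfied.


V_q(n, t) = 265, q^n = 15625, Hamming bound = 58, |C| = 63 > bound (violated).

Step 1: Compute V_q(n, t) = Σ_{j=0}^2 C(n, j) (q−1)^j.
  j = 0: C(6,0)·(4)^0 = 1·1 = 1.
  j = 1: C(6,1)·(4)^1 = 6·4 = 24.
  j = 2: C(6,2)·(4)^2 = 15·16 = 240.
  V_q(n, t) = 1 + 24 + 240 = 265.
Step 2: q^n = 5^6 = 15625.
Step 3: Hamming bound ⌊q^n / V_q(n,t)⌋ = ⌊15625/265⌋ = 58.
Step 4: Compare |C| = 63 to 58: violated.
The claimed |C| lies above the Hamming bound, so no 5-ary code of length 6 with d ≥ 5 can have 63 codewords.


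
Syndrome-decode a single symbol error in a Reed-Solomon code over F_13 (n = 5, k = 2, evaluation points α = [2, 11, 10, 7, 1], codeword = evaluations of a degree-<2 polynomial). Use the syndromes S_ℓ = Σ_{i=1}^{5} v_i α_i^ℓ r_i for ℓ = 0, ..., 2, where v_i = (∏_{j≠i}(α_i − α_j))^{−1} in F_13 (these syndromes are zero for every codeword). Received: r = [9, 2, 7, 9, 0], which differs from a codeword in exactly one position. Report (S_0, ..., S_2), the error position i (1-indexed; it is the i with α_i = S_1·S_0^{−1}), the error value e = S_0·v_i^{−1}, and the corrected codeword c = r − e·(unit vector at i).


S = (10, 7, 1), error at position 1, error magnitude e = 1, c = [8, 2, 7, 9, 0].

Step 1: column multipliers v_i = (∏_{j≠i}(α_i − α_j))^{−1} mod 13.
  i = 1 (α = 2): (2−11)(2−10)(2−7)(2−1) = (−9)·(−8)·(−5)·1 = −360 ≡ 4, so v_1 = 4^{−1} = 10 (mod 13).
  i = 2 (α = 11): (11−2)(11−10)(11−7)(11−1) = 9·1·4·10 = 360 ≡ 9, so v_2 = 9^{−1} = 3 (mod 13).
  i = 3 (α = 10): (10−2)(10−11)(10−7)(10−1) = 8·(−1)·3·9 = −216 ≡ 5, so v_3 = 5^{−1} = 8 (mod 13).
  i = 4 (α = 7): (7−2)(7−11)(7−10)(7−1) = 5·(−4)·(−3)·6 = 360 ≡ 9, so v_4 = 9^{−1} = 3 (mod 13).
  i = 5 (α = 1): (1−2)(1−11)(1−10)(1−7) = (−1)·(−10)·(−9)·(−6) = 540 ≡ 7, so v_5 = 7^{−1} = 2 (mod 13).
  v = [10, 3, 8, 3, 2].
Step 2: syndromes of r = [9, 2, 7, 9, 0] (all sums mod 13).
  S_0 = Σ v_i r_i = 10·9 + 3·2 + 8·7 + 3·9 + 2·0 = 179 ≡ 10.
  S_1 = Σ v_i α_i r_i = 10·2·9 + 3·11·2 + 8·10·7 + 3·7·9 + 2·1·0 = 995 ≡ 7.
  α_i^2 mod 13 = [4, 4, 9, 10, 1].
  S_2 = Σ v_i α_i^2 r_i = 10·4·9 + 3·4·2 + 8·9·7 + 3·10·9 + 2·1·0 = 1158 ≡ 1.
  S = (10, 7, 1) ≠ 0, so r is not a codeword (an error is present).
Step 3: locate the error. For a single error e at position i, S_ℓ = v_i·e·α_i^ℓ, so α_err = S_1/S_0.
  S_0^{−1} = 10^{−1} = 4 (mod 13), so α_err = 7·4 = 28 ≡ 2 = α_1. Error position i = 1.
  Consistency check: S_2/S_1 = 1·2 = 2 ≡ 2 = α_err ✓ (single-error assumption holds).
Step 4: error magnitude e = S_0/v_1 = S_0·∏_{j≠1}(α_1 − α_j) = 10·4 = 40 ≡ 1 (mod 13).
Step 5: correct position 1: c_1 = r_1 − e = 9 − 1 ≡ 8 (mod 13). Hence c = [8, 2, 7, 9, 0].
  Check: interpolating c through the α_i gives m(x) = 5 + 8·x (degree < 2) with m(α_i) = c_i for every i, so c is indeed a codeword.


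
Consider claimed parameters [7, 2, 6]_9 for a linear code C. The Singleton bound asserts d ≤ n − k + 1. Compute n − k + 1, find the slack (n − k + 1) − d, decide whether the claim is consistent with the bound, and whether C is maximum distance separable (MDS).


Singleton RHS = n − k + 1 = 6, slack = 0, bound satisfied, MDS.

Singleton bound: d ≤ n − k + 1.
Here n = 7, k = 2, so n − k + 1 = 6.
Given d = 6, check d ≤ 6: YES.
Slack = (n − k + 1) − d = 0.
The code is MDS (slack = 0).
Description: the claimed parameters are [7, 2, 6]_9; such a code would be MDS (meets Singleton bound).


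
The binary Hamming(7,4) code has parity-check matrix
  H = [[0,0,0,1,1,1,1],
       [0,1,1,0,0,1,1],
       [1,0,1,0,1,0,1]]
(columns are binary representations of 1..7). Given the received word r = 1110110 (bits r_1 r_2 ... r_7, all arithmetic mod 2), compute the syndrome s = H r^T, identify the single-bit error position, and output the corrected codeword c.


s = (0, 1, 1)^T, error position = 3, corrected codeword c = 1100110

Compute s = H r^T mod 2 one row at a time:
  s_1 = 0 + 1 + 1 + 0 = 2 ≡ 0 (mod 2).
  s_2 = 1 + 1 + 1 + 0 = 3 ≡ 1 (mod 2).
  s_3 = 1 + 1 + 1 + 0 = 3 ≡ 1 (mod 2).
s = (0, 1, 1)^T — this equals column 3 of H (binary 011), so error is at position 3.
Correct: flip bit 3 of r = 1110110 to get c = 1100110.


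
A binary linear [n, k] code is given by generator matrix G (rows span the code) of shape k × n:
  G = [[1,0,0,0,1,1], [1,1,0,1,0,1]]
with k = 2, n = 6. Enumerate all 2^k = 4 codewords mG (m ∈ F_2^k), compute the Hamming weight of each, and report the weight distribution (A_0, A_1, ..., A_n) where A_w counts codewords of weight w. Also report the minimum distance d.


Weight distribution: A_0 = 1, A_3 = 2, A_4 = 1. Minimum distance d = 3.

Enumerate all 2^2 = 4 messages m ∈ F_2^2.
For each, compute codeword c = mG in F_2^6, then tally its weight.
  m = 00 → c = 000000, weight = 0.
  m = 10 → c = 100011, weight = 3.
  m = 01 → c = 110101, weight = 4.
  m = 11 → c = 010110, weight = 3.
Tally weights:
  weight 0: 1 codewords.
  weight 3: 2 codewords.
  weight 4: 1 codewords.
Minimum distance d = smallest w > 0 with A_w > 0 = 3.
Sanity: Σ A_w = 4 = 2^2 = 4 ✓.


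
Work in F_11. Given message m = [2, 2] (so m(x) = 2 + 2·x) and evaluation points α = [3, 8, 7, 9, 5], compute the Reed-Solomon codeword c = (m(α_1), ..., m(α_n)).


c = [8, 7, 5, 9, 1]

Message polynomial: m(x) = 2 + 2·x (mod 11).
For each evaluation point α_i, compute m(α_i) mod 11:
  α_1 = 3: Horner steps 2 → 8, so m(3) = 8.
  α_2 = 8: Horner steps 2 → 7, so m(8) = 7.
  α_3 = 7: Horner steps 2 → 5, so m(7) = 5.
  α_4 = 9: Horner steps 2 → 9, so m(9) = 9.
  α_5 = 5: Horner steps 2 → 1, so m(5) = 1.
Codeword c = [8, 7, 5, 9, 1] ∈ F_11^5.


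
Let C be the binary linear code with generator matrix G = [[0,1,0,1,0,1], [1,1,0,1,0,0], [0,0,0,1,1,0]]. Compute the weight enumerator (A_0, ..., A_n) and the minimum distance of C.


Weight distribution: A_0 = 1, A_2 = 2, A_3 = 4, A_4 = 1. Minimum distance d = 2.

Enumerate all 2^3 = 8 messages m ∈ F_2^3.
For each, compute codeword c = mG in F_2^6, then tally its weight.
  m = 000 → c = 000000, weight = 0.
  m = 100 → c = 010101, weight = 3.
  m = 010 → c = 110100, weight = 3.
  m = 110 → c = 100001, weight = 2.
  m = 001 → c = 000110, weight = 2.
  m = 101 → c = 010011, weight = 3.
  m = 011 → c = 110010, weight = 3.
  m = 111 → c = 100111, weight = 4.
Tally weights:
  weight 0: 1 codewords.
  weight 2: 2 codewords.
  weight 3: 4 codewords.
  weight 4: 1 codewords.
Minimum distance d = smallest w > 0 with A_w > 0 = 2.
Sanity: Σ A_w = 8 = 2^3 = 8 ✓.


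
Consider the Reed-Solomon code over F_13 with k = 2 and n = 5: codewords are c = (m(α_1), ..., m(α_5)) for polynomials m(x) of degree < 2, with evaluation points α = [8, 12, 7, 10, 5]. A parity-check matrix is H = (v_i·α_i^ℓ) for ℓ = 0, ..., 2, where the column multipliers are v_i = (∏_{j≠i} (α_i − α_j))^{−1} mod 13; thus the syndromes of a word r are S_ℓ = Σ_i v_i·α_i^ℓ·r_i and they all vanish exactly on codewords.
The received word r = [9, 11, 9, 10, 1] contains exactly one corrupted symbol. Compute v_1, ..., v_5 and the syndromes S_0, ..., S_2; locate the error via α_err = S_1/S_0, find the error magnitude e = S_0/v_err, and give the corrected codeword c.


S = (8, 4, 2), error at position 3, error magnitude e = 7, c = [9, 11, 2, 10, 1].

Step 1: column multipliers v_i = (∏_{j≠i}(α_i − α_j))^{−1} mod 13.
  i = 1 (α = 8): (8−12)(8−7)(8−10)(8−5) = (−4)·1·(−2)·3 = 24 ≡ 11, so v_1 = 11^{−1} = 6 (mod 13).
  i = 2 (α = 12): (12−8)(12−7)(12−10)(12−5) = 4·5·2·7 = 280 ≡ 7, so v_2 = 7^{−1} = 2 (mod 13).
  i = 3 (α = 7): (7−8)(7−12)(7−10)(7−5) = (−1)·(−5)·(−3)·2 = −30 ≡ 9, so v_3 = 9^{−1} = 3 (mod 13).
  i = 4 (α = 10): (10−8)(10−12)(10−7)(10−5) = 2·(−2)·3·5 = −60 ≡ 5, so v_4 = 5^{−1} = 8 (mod 13).
  i = 5 (α = 5): (5−8)(5−12)(5−7)(5−10) = (−3)·(−7)·(−2)·(−5) = 210 ≡ 2, so v_5 = 2^{−1} = 7 (mod 13).
  v = [6, 2, 3, 8, 7].
Step 2: syndromes of r = [9, 11, 9, 10, 1] (all sums mod 13).
  S_0 = Σ v_i r_i = 6·9 + 2·11 + 3·9 + 8·10 + 7·1 = 190 ≡ 8.
  S_1 = Σ v_i α_i r_i = 6·8·9 + 2·12·11 + 3·7·9 + 8·10·10 + 7·5·1 = 1720 ≡ 4.
  α_i^2 mod 13 = [12, 1, 10, 9, 12].
  S_2 = Σ v_i α_i^2 r_i = 6·12·9 + 2·1·11 + 3·10·9 + 8·9·10 + 7·12·1 = 1744 ≡ 2.
  S = (8, 4, 2) ≠ 0, so r is not a codeword (an error is present).
Step 3: locate the error. For a single error e at position i, S_ℓ = v_i·e·α_i^ℓ, so α_err = S_1/S_0.
  S_0^{−1} = 8^{−1} = 5 (mod 13), so α_err = 4·5 = 20 ≡ 7 = α_3. Error position i = 3.
  Consistency check: S_2/S_1 = 2·10 = 20 ≡ 7 = α_err ✓ (single-error assumption holds).
Step 4: error magnitude e = S_0/v_3 = S_0·∏_{j≠3}(α_3 − α_j) = 8·9 = 72 ≡ 7 (mod 13).
Step 5: correct position 3: c_3 = r_3 − e = 9 − 7 ≡ 2 (mod 13). Hence c = [9, 11, 2, 10, 1].
  Check: interpolating c through the α_i gives m(x) = 5 + 7·x (degree < 2) with m(α_i) = c_i for every i, so c is indeed a codeword.


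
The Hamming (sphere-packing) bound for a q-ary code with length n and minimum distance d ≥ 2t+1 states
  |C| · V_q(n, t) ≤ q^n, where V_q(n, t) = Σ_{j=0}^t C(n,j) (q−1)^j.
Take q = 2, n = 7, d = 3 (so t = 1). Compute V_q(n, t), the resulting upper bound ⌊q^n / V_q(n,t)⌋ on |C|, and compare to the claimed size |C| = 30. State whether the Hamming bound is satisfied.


V_q(n, t) = 8, q^n = 128, Hamming bound = 16, |C| = 30 > bound (violated).

Step 1: Compute V_q(n, t) = Σ_{j=0}^1 C(n, j) (q−1)^j.
  j = 0: C(7,0)·(1)^0 = 1·1 = 1.
  j = 1: C(7,1)·(1)^1 = 7·1 = 7.
  V_q(n, t) = 1 + 7 = 8.
Step 2: q^n = 2^7 = 128.
Step 3: Hamming bound ⌊q^n / V_q(n,t)⌋ = ⌊128/8⌋ = 16.
Step 4: Compare |C| = 30 to 16: violated.
The claimed |C| lies above the Hamming bound, so no 2-ary code of length 7 with d ≥ 3 can have 30 codewords.


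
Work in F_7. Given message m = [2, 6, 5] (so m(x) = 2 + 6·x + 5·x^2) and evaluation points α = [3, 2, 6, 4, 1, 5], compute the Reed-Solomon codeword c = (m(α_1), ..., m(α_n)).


c = [2, 6, 1, 1, 6, 3]

Message polynomial: m(x) = 2 + 6·x + 5·x^2 (mod 7).
For each evaluation point α_i, compute m(α_i) mod 7:
  α_1 = 3: Horner steps 5 → 0 → 2, so m(3) = 2.
  α_2 = 2: Horner steps 5 → 2 → 6, so m(2) = 6.
  α_3 = 6: Horner steps 5 → 1 → 1, so m(6) = 1.
  α_4 = 4: Horner steps 5 → 5 → 1, so m(4) = 1.
  α_5 = 1: Horner steps 5 → 4 → 6, so m(1) = 6.
  α_6 = 5: Horner steps 5 → 3 → 3, so m(5) = 3.
Codeword c = [2, 6, 1, 1, 6, 3] ∈ F_7^6.


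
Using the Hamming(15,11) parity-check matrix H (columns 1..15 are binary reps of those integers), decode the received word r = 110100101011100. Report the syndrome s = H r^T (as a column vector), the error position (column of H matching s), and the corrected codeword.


s = (0, 0, 1, 1)^T, error position = 3, corrected codeword c = 111100101011100

Compute s = H r^T mod 2 one row at a time:
  s_1 = 0 + 1 + 0 + 1 + 1 + 1 + 0 + 0 = 4 ≡ 0 (mod 2).
  s_2 = 1 + 0 + 0 + 1 + 1 + 1 + 0 + 0 = 4 ≡ 0 (mod 2).
  s_3 = 1 + 0 + 0 + 1 + 0 + 1 + 0 + 0 = 3 ≡ 1 (mod 2).
  s_4 = 1 + 0 + 0 + 1 + 1 + 1 + 1 + 0 = 5 ≡ 1 (mod 2).
s = (0, 0, 1, 1)^T — this equals column 3 of H (binary 0011), so error is at position 3.
Correct: flip bit 3 of r = 110100101011100 to get c = 111100101011100.


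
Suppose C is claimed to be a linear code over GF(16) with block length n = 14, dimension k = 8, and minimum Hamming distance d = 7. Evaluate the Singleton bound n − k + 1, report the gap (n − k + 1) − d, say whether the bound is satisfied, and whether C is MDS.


Singleton RHS = n − k + 1 = 7, slack = 0, bound satisfied, MDS.

Singleton bound: d ≤ n − k + 1.
Here n = 14, k = 8, so n − k + 1 = 7.
Given d = 7, check d ≤ 7: YES.
Slack = (n − k + 1) − d = 0.
The code is MDS (slack = 0).
Description: the claimed parameters are [14, 8, 7]_16; such a code would be MDS (meets Singleton bound).


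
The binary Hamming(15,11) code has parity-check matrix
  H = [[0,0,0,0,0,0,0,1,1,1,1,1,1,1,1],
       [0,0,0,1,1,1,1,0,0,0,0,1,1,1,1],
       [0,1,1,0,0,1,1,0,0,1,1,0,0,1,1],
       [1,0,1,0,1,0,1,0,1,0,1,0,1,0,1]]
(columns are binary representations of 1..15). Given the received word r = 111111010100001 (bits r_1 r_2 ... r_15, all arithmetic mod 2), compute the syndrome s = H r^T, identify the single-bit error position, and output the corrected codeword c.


s = (1, 0, 1, 0)^T, error position = 10, corrected codeword c = 111111010000001

Compute s = H r^T mod 2 one row at a time:
  s_1 = 1 + 0 + 1 + 0 + 0 + 0 + 0 + 1 = 3 ≡ 1 (mod 2).
  s_2 = 1 + 1 + 1 + 0 + 0 + 0 + 0 + 1 = 4 ≡ 0 (mod 2).
  s_3 = 1 + 1 + 1 + 0 + 1 + 0 + 0 + 1 = 5 ≡ 1 (mod 2).
  s_4 = 1 + 1 + 1 + 0 + 0 + 0 + 0 + 1 = 4 ≡ 0 (mod 2).
s = (1, 0, 1, 0)^T — this equals column 10 of H (binary 1010), so error is at position 10.
Correct: flip bit 10 of r = 111111010100001 to get c = 111111010000001.


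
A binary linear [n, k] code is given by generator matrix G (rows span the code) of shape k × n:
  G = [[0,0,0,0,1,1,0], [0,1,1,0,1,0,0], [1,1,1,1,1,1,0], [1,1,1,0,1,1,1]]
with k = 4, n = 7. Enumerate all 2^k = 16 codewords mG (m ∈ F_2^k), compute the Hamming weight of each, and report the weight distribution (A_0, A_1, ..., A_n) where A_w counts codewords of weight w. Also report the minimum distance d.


Weight distribution: A_0 = 1, A_2 = 2, A_3 = 6, A_4 = 3, A_5 = 2, A_6 = 2. Minimum distance d = 2.

Enumerate all 2^4 = 16 messages m ∈ F_2^4.
For each, compute codeword c = mG in F_2^7, then tally its weight.
  m = 0000 → c = 0000000, weight = 0.
  m = 1000 → c = 0000110, weight = 2.
  m = 0100 → c = 0110100, weight = 3.
  m = 1100 → c = 0110010, weight = 3.
  m = 0010 → c = 1111110, weight = 6.
  m = 1010 → c = 1111000, weight = 4.
  m = 0110 → c = 1001010, weight = 3.
  m = 1110 → c = 1001100, weight = 3.
  m = 0001 → c = 1110111, weight = 6.
  m = 1001 → c = 1110001, weight = 4.
  m = 0101 → c = 1000011, weight = 3.
  m = 1101 → c = 1000101, weight = 3.
  m = 0011 → c = 0001001, weight = 2.
  m = 1011 → c = 0001111, weight = 4.
  m = 0111 → c = 0111101, weight = 5.
  m = 1111 → c = 0111011, weight = 5.
Tally weights:
  weight 0: 1 codewords.
  weight 2: 2 codewords.
  weight 3: 6 codewords.
  weight 4: 3 codewords.
  weight 5: 2 codewords.
  weight 6: 2 codewords.
Minimum distance d = smallest w > 0 with A_w > 0 = 2.
Sanity: Σ A_w = 16 = 2^4 = 16 ✓.


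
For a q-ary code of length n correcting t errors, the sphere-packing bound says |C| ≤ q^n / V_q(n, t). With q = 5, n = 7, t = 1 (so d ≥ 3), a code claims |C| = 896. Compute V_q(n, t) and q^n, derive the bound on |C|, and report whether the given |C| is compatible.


V_q(n, t) = 29, q^n = 78125, Hamming bound = 2693, |C| = 896 ≤ bound (satisfied).

Step 1: Compute V_q(n, t) = Σ_{j=0}^1 C(n, j) (q−1)^j.
  j = 0: C(7,0)·(4)^0 = 1·1 = 1.
  j = 1: C(7,1)·(4)^1 = 7·4 = 28.
  V_q(n, t) = 1 + 28 = 29.
Step 2: q^n = 5^7 = 78125.
Step 3: Hamming bound ⌊q^n / V_q(n,t)⌋ = ⌊78125/29⌋ = 2693.
Step 4: Compare |C| = 896 to 2693: satisfied.
The claimed |C| lies below the Hamming bound.


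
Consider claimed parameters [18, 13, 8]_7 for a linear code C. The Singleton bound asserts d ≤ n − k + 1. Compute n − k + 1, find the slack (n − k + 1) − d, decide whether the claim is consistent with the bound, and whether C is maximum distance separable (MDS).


Singleton RHS = n − k + 1 = 6, slack = -2, bound violated (no such code; not MDS).

Singleton bound: d ≤ n − k + 1.
Here n = 18, k = 13, so n − k + 1 = 6.
Given d = 8, check d ≤ 6: NO.
Slack = (n − k + 1) − d = -2.
The slack is negative: d = 8 exceeds n − k + 1 = 6 by 2, so the Singleton bound is violated and no linear [18, 13, 8]_7 code can exist. In particular it is not MDS (MDS requires d = n − k + 1 exactly).
Description: the claimed parameters are [18, 13, 8]_7; such a code would be impossible (violates the Singleton bound).


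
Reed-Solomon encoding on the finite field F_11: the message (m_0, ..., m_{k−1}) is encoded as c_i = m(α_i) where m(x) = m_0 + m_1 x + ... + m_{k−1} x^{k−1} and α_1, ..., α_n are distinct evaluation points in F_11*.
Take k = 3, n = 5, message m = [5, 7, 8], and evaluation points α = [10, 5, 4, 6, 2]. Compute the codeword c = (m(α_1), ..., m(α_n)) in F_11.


c = [6, 9, 7, 5, 7]

Message polynomial: m(x) = 5 + 7·x + 8·x^2 (mod 11).
For each evaluation point α_i, compute m(α_i) mod 11:
  α_1 = 10: Horner steps 8 → 10 → 6, so m(10) = 6.
  α_2 = 5: Horner steps 8 → 3 → 9, so m(5) = 9.
  α_3 = 4: Horner steps 8 → 6 → 7, so m(4) = 7.
  α_4 = 6: Horner steps 8 → 0 → 5, so m(6) = 5.
  α_5 = 2: Horner steps 8 → 1 → 7, so m(2) = 7.
Codeword c = [6, 9, 7, 5, 7] ∈ F_11^5.


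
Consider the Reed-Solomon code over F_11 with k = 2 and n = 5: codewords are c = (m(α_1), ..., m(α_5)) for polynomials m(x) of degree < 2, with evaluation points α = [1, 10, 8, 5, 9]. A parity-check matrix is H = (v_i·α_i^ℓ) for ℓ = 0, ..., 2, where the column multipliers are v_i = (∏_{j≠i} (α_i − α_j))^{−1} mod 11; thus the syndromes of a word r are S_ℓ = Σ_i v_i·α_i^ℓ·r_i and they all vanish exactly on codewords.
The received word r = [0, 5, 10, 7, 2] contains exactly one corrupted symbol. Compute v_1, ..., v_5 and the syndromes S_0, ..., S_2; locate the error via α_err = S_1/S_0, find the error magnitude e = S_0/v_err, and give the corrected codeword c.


S = (3, 4, 9), error at position 4, error magnitude e = 6, c = [0, 5, 10, 1, 2].

Step 1: column multipliers v_i = (∏_{j≠i}(α_i − α_j))^{−1} mod 11.
  i = 1 (α = 1): (1−10)(1−8)(1−5)(1−9) = (−9)·(−7)·(−4)·(−8) = 2016 ≡ 3, so v_1 = 3^{−1} = 4 (mod 11).
  i = 2 (α = 10): (10−1)(10−8)(10−5)(10−9) = 9·2·5·1 = 90 ≡ 2, so v_2 = 2^{−1} = 6 (mod 11).
  i = 3 (α = 8): (8−1)(8−10)(8−5)(8−9) = 7·(−2)·3·(−1) = 42 ≡ 9, so v_3 = 9^{−1} = 5 (mod 11).
  i = 4 (α = 5): (5−1)(5−10)(5−8)(5−9) = 4·(−5)·(−3)·(−4) = −240 ≡ 2, so v_4 = 2^{−1} = 6 (mod 11).
  i = 5 (α = 9): (9−1)(9−10)(9−8)(9−5) = 8·(−1)·1·4 = −32 ≡ 1, so v_5 = 1^{−1} = 1 (mod 11).
  v = [4, 6, 5, 6, 1].
Step 2: syndromes of r = [0, 5, 10, 7, 2] (all sums mod 11).
  S_0 = Σ v_i r_i = 4·0 + 6·5 + 5·10 + 6·7 + 1·2 = 124 ≡ 3.
  S_1 = Σ v_i α_i r_i = 4·1·0 + 6·10·5 + 5·8·10 + 6·5·7 + 1·9·2 = 928 ≡ 4.
  α_i^2 mod 11 = [1, 1, 9, 3, 4].
  S_2 = Σ v_i α_i^2 r_i = 4·1·0 + 6·1·5 + 5·9·10 + 6·3·7 + 1·4·2 = 614 ≡ 9.
  S = (3, 4, 9) ≠ 0, so r is not a codeword (an error is present).
Step 3: locate the error. For a single error e at position i, S_ℓ = v_i·e·α_i^ℓ, so α_err = S_1/S_0.
  S_0^{−1} = 3^{−1} = 4 (mod 11), so α_err = 4·4 = 16 ≡ 5 = α_4. Error position i = 4.
  Consistency check: S_2/S_1 = 9·3 = 27 ≡ 5 = α_err ✓ (single-error assumption holds).
Step 4: error magnitude e = S_0/v_4 = S_0·∏_{j≠4}(α_4 − α_j) = 3·2 = 6 ≡ 6 (mod 11).
Step 5: correct position 4: c_4 = r_4 − e = 7 − 6 ≡ 1 (mod 11). Hence c = [0, 5, 10, 1, 2].
  Check: interpolating c through the α_i gives m(x) = 8 + 3·x (degree < 2) with m(α_i) = c_i for every i, so c is indeed a codeword.


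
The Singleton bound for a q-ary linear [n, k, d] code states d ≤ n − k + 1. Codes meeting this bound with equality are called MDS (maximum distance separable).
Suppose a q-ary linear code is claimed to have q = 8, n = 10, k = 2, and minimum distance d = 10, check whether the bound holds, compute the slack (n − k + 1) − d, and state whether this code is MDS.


Singleton RHS = n − k + 1 = 9, slack = -1, bound violated (no such code; not MDS).

Singleton bound: d ≤ n − k + 1.
Here n = 10, k = 2, so n − k + 1 = 9.
Given d = 10, check d ≤ 9: NO.
Slack = (n − k + 1) − d = -1.
The slack is negative: d = 10 exceeds n − k + 1 = 9 by 1, so the Singleton bound is violated and no linear [10, 2, 10]_8 code can exist. In particular it is not MDS (MDS requires d = n − k + 1 exactly).
Description: the claimed parameters are [10, 2, 10]_8; such a code would be impossible (violates the Singleton bound).


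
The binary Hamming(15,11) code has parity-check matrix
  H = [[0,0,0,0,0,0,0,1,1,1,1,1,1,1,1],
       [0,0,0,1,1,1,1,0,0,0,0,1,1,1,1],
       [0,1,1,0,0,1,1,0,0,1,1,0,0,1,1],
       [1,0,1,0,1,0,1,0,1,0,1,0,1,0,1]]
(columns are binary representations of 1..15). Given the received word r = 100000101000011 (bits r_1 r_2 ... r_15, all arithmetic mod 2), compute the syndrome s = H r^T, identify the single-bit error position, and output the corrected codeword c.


s = (1, 1, 1, 0)^T, error position = 14, corrected codeword c = 100000101000001

Compute s = H r^T mod 2 one row at a time:
  s_1 = 0 + 1 + 0 + 0 + 0 + 0 + 1 + 1 = 3 ≡ 1 (mod 2).
  s_2 = 0 + 0 + 0 + 1 + 0 + 0 + 1 + 1 = 3 ≡ 1 (mod 2).
  s_3 = 0 + 0 + 0 + 1 + 0 + 0 + 1 + 1 = 3 ≡ 1 (mod 2).
  s_4 = 1 + 0 + 0 + 1 + 1 + 0 + 0 + 1 = 4 ≡ 0 (mod 2).
s = (1, 1, 1, 0)^T — this equals column 14 of H (binary 1110), so error is at position 14.
Correct: flip bit 14 of r = 100000101000011 to get c = 100000101000001.


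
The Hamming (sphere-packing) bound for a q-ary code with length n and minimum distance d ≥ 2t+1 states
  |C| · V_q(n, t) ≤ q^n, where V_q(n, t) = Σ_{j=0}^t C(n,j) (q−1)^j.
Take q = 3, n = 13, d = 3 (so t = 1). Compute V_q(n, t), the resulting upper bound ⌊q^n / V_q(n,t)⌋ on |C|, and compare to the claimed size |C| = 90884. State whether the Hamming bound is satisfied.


V_q(n, t) = 27, q^n = 1594323, Hamming bound = 59049, |C| = 90884 > bound (violated).

Step 1: Compute V_q(n, t) = Σ_{j=0}^1 C(n, j) (q−1)^j.
  j = 0: C(13,0)·(2)^0 = 1·1 = 1.
  j = 1: C(13,1)·(2)^1 = 13·2 = 26.
  V_q(n, t) = 1 + 26 = 27.
Step 2: q^n = 3^13 = 1594323.
Step 3: Hamming bound ⌊q^n / V_q(n,t)⌋ = ⌊1594323/27⌋ = 59049.
Step 4: Compare |C| = 90884 to 59049: violated.
The claimed |C| lies above the Hamming bound, so no 3-ary code of length 13 with d ≥ 3 can have 90884 codewords.


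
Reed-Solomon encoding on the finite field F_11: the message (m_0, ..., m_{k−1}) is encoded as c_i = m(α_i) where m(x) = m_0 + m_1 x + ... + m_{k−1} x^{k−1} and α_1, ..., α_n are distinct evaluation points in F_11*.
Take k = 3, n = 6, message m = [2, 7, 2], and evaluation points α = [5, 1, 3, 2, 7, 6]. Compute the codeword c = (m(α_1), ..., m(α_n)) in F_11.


c = [10, 0, 8, 2, 6, 6]

Message polynomial: m(x) = 2 + 7·x + 2·x^2 (mod 11).
For each evaluation point α_i, compute m(α_i) mod 11:
  α_1 = 5: Horner steps 2 → 6 → 10, so m(5) = 10.
  α_2 = 1: Horner steps 2 → 9 → 0, so m(1) = 0.
  α_3 = 3: Horner steps 2 → 2 → 8, so m(3) = 8.
  α_4 = 2: Horner steps 2 → 0 → 2, so m(2) = 2.
  α_5 = 7: Horner steps 2 → 10 → 6, so m(7) = 6.
  α_6 = 6: Horner steps 2 → 8 → 6, so m(6) = 6.
Codeword c = [10, 0, 8, 2, 6, 6] ∈ F_11^6.


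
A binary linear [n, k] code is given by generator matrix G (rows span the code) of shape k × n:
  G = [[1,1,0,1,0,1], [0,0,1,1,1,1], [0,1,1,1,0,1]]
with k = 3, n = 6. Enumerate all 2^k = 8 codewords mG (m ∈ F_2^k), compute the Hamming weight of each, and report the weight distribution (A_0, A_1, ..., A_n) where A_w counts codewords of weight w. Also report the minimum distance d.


Weight distribution: A_0 = 1, A_2 = 2, A_4 = 5. Minimum distance d = 2.

Enumerate all 2^3 = 8 messages m ∈ F_2^3.
For each, compute codeword c = mG in F_2^6, then tally its weight.
  m = 000 → c = 000000, weight = 0.
  m = 100 → c = 110101, weight = 4.
  m = 010 → c = 001111, weight = 4.
  m = 110 → c = 111010, weight = 4.
  m = 001 → c = 011101, weight = 4.
  m = 101 → c = 101000, weight = 2.
  m = 011 → c = 010010, weight = 2.
  m = 111 → c = 100111, weight = 4.
Tally weights:
  weight 0: 1 codewords.
  weight 2: 2 codewords.
  weight 4: 5 codewords.
Minimum distance d = smallest w > 0 with A_w > 0 = 2.
Sanity: Σ A_w = 8 = 2^3 = 8 ✓.


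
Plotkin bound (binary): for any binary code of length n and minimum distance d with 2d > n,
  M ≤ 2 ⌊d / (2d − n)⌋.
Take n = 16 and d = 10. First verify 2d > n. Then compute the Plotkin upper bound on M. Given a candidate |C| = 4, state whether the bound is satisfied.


Plotkin bound M ≤ 4; given |C| = 4 ≤ bound (satisfied).

Check applicability: 2d = 20, n = 16.
2d − n = 4 > 0, so Plotkin applies.
Compute d/(2d−n) = 10/4 ≈ 2.5000.
⌊d/(2d−n)⌋ = 2.
Plotkin bound: M ≤ 2·2 = 4.
Given |C| = 4, check: satisfied.
This |C| is at the Plotkin bound.


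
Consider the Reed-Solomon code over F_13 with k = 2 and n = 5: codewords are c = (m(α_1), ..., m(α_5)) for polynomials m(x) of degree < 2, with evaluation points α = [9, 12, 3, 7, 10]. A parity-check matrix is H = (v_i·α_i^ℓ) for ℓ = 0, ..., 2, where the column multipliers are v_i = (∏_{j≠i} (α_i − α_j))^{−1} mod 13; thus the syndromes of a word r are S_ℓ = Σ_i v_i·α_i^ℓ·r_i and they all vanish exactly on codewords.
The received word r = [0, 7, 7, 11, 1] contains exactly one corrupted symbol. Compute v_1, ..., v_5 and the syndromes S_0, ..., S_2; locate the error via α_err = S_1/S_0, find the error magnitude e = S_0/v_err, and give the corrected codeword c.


S = (3, 10, 3), error at position 2, error magnitude e = 4, c = [0, 3, 7, 11, 1].

Step 1: column multipliers v_i = (∏_{j≠i}(α_i − α_j))^{−1} mod 13.
  i = 1 (α = 9): (9−12)(9−3)(9−7)(9−10) = (−3)·6·2·(−1) = 36 ≡ 10, so v_1 = 10^{−1} = 4 (mod 13).
  i = 2 (α = 12): (12−9)(12−3)(12−7)(12−10) = 3·9·5·2 = 270 ≡ 10, so v_2 = 10^{−1} = 4 (mod 13).
  i = 3 (α = 3): (3−9)(3−12)(3−7)(3−10) = (−6)·(−9)·(−4)·(−7) = 1512 ≡ 4, so v_3 = 4^{−1} = 10 (mod 13).
  i = 4 (α = 7): (7−9)(7−12)(7−3)(7−10) = (−2)·(−5)·4·(−3) = −120 ≡ 10, so v_4 = 10^{−1} = 4 (mod 13).
  i = 5 (α = 10): (10−9)(10−12)(10−3)(10−7) = 1·(−2)·7·3 = −42 ≡ 10, so v_5 = 10^{−1} = 4 (mod 13).
  v = [4, 4, 10, 4, 4].
Step 2: syndromes of r = [0, 7, 7, 11, 1] (all sums mod 13).
  S_0 = Σ v_i r_i = 4·0 + 4·7 + 10·7 + 4·11 + 4·1 = 146 ≡ 3.
  S_1 = Σ v_i α_i r_i = 4·9·0 + 4·12·7 + 10·3·7 + 4·7·11 + 4·10·1 = 894 ≡ 10.
  α_i^2 mod 13 = [3, 1, 9, 10, 9].
  S_2 = Σ v_i α_i^2 r_i = 4·3·0 + 4·1·7 + 10·9·7 + 4·10·11 + 4·9·1 = 1134 ≡ 3.
  S = (3, 10, 3) ≠ 0, so r is not a codeword (an error is present).
Step 3: locate the error. For a single error e at position i, S_ℓ = v_i·e·α_i^ℓ, so α_err = S_1/S_0.
  S_0^{−1} = 3^{−1} = 9 (mod 13), so α_err = 10·9 = 90 ≡ 12 = α_2. Error position i = 2.
  Consistency check: S_2/S_1 = 3·4 = 12 ≡ 12 = α_err ✓ (single-error assumption holds).
Step 4: error magnitude e = S_0/v_2 = S_0·∏_{j≠2}(α_2 − α_j) = 3·10 = 30 ≡ 4 (mod 13).
Step 5: correct position 2: c_2 = r_2 − e = 7 − 4 ≡ 3 (mod 13). Hence c = [0, 3, 7, 11, 1].
  Check: interpolating c through the α_i gives m(x) = 4 + 1·x (degree < 2) with m(α_i) = c_i for every i, so c is indeed a codeword.


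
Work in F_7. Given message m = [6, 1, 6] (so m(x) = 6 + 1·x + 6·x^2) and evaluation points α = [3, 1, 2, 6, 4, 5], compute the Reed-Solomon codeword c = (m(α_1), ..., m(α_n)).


c = [0, 6, 4, 4, 1, 0]

Message polynomial: m(x) = 6 + 1·x + 6·x^2 (mod 7).
For each evaluation point α_i, compute m(α_i) mod 7:
  α_1 = 3: Horner steps 6 → 5 → 0, so m(3) = 0.
  α_2 = 1: Horner steps 6 → 0 → 6, so m(1) = 6.
  α_3 = 2: Horner steps 6 → 6 → 4, so m(2) = 4.
  α_4 = 6: Horner steps 6 → 2 → 4, so m(6) = 4.
  α_5 = 4: Horner steps 6 → 4 → 1, so m(4) = 1.
  α_6 = 5: Horner steps 6 → 3 → 0, so m(5) = 0.
Codeword c = [0, 6, 4, 4, 1, 0] ∈ F_7^6.


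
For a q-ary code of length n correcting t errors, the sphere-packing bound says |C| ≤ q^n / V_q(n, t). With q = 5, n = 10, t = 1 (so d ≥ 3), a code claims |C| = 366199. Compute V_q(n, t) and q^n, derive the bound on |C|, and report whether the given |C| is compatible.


V_q(n, t) = 41, q^n = 9765625, Hamming bound = 238185, |C| = 366199 > bound (violated).

Step 1: Compute V_q(n, t) = Σ_{j=0}^1 C(n, j) (q−1)^j.
  j = 0: C(10,0)·(4)^0 = 1·1 = 1.
  j = 1: C(10,1)·(4)^1 = 10·4 = 40.
  V_q(n, t) = 1 + 40 = 41.
Step 2: q^n = 5^10 = 9765625.
Step 3: Hamming bound ⌊q^n / V_q(n,t)⌋ = ⌊9765625/41⌋ = 238185.
Step 4: Compare |C| = 366199 to 238185: violated.
The claimed |C| lies above the Hamming bound, so no 5-ary code of length 10 with d ≥ 3 can have 366199 codewords.


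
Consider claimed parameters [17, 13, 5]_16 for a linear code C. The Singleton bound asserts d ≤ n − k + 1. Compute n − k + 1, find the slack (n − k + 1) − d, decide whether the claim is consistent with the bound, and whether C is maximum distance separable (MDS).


Singleton RHS = n − k + 1 = 5, slack = 0, bound satisfied, MDS.

Singleton bound: d ≤ n − k + 1.
Here n = 17, k = 13, so n − k + 1 = 5.
Given d = 5, check d ≤ 5: YES.
Slack = (n − k + 1) − d = 0.
The code is MDS (slack = 0).
Description: the claimed parameters are [17, 13, 5]_16; such a code would be MDS (meets Singleton bound).


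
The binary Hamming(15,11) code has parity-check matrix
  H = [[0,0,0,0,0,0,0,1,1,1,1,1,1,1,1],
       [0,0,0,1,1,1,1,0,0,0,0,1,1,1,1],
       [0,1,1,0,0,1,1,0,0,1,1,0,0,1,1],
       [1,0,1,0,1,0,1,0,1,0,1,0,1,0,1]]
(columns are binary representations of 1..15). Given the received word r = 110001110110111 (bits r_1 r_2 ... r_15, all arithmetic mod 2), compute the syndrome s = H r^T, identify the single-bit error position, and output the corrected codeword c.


s = (0, 1, 1, 1)^T, error position = 7, corrected codeword c = 110001010110111

Compute s = H r^T mod 2 one row at a time:
  s_1 = 1 + 0 + 1 + 1 + 0 + 1 + 1 + 1 = 6 ≡ 0 (mod 2).
  s_2 = 0 + 0 + 1 + 1 + 0 + 1 + 1 + 1 = 5 ≡ 1 (mod 2).
  s_3 = 1 + 0 + 1 + 1 + 1 + 1 + 1 + 1 = 7 ≡ 1 (mod 2).
  s_4 = 1 + 0 + 0 + 1 + 0 + 1 + 1 + 1 = 5 ≡ 1 (mod 2).
s = (0, 1, 1, 1)^T — this equals column 7 of H (binary 0111), so error is at position 7.
Correct: flip bit 7 of r = 110001110110111 to get c = 110001010110111.


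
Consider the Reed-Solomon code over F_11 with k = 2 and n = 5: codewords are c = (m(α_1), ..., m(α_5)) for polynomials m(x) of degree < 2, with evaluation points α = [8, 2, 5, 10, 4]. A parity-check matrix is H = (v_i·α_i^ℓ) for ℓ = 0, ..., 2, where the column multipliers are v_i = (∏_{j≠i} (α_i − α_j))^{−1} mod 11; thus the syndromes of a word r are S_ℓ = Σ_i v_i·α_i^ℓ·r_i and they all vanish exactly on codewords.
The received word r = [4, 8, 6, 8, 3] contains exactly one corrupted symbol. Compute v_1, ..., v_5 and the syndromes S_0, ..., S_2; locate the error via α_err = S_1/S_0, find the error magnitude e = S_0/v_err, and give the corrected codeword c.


S = (6, 5, 6), error at position 4, error magnitude e = 9, c = [4, 8, 6, 10, 3].

Step 1: column multipliers v_i = (∏_{j≠i}(α_i − α_j))^{−1} mod 11.
  i = 1 (α = 8): (8−2)(8−5)(8−10)(8−4) = 6·3·(−2)·4 = −144 ≡ 10, so v_1 = 10^{−1} = 10 (mod 11).
  i = 2 (α = 2): (2−8)(2−5)(2−10)(2−4) = (−6)·(−3)·(−8)·(−2) = 288 ≡ 2, so v_2 = 2^{−1} = 6 (mod 11).
  i = 3 (α = 5): (5−8)(5−2)(5−10)(5−4) = (−3)·3·(−5)·1 = 45 ≡ 1, so v_3 = 1^{−1} = 1 (mod 11).
  i = 4 (α = 10): (10−8)(10−2)(10−5)(10−4) = 2·8·5·6 = 480 ≡ 7, so v_4 = 7^{−1} = 8 (mod 11).
  i = 5 (α = 4): (4−8)(4−2)(4−5)(4−10) = (−4)·2·(−1)·(−6) = −48 ≡ 7, so v_5 = 7^{−1} = 8 (mod 11).
  v = [10, 6, 1, 8, 8].
Step 2: syndromes of r = [4, 8, 6, 8, 3] (all sums mod 11).
  S_0 = Σ v_i r_i = 10·4 + 6·8 + 1·6 + 8·8 + 8·3 = 182 ≡ 6.
  S_1 = Σ v_i α_i r_i = 10·8·4 + 6·2·8 + 1·5·6 + 8·10·8 + 8·4·3 = 1182 ≡ 5.
  α_i^2 mod 11 = [9, 4, 3, 1, 5].
  S_2 = Σ v_i α_i^2 r_i = 10·9·4 + 6·4·8 + 1·3·6 + 8·1·8 + 8·5·3 = 754 ≡ 6.
  S = (6, 5, 6) ≠ 0, so r is not a codeword (an error is present).
Step 3: locate the error. For a single error e at position i, S_ℓ = v_i·e·α_i^ℓ, so α_err = S_1/S_0.
  S_0^{−1} = 6^{−1} = 2 (mod 11), so α_err = 5·2 = 10 ≡ 10 = α_4. Error position i = 4.
  Consistency check: S_2/S_1 = 6·9 = 54 ≡ 10 = α_err ✓ (single-error assumption holds).
Step 4: error magnitude e = S_0/v_4 = S_0·∏_{j≠4}(α_4 − α_j) = 6·7 = 42 ≡ 9 (mod 11).
Step 5: correct position 4: c_4 = r_4 − e = 8 − 9 ≡ 10 (mod 11). Hence c = [4, 8, 6, 10, 3].
  Check: interpolating c through the α_i gives m(x) = 2 + 3·x (degree < 2) with m(α_i) = c_i for every i, so c is indeed a codeword.


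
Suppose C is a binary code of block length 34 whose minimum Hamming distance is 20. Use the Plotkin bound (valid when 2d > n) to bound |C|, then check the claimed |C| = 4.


Plotkin bound M ≤ 6; given |C| = 4 ≤ bound (satisfied).

Check applicability: 2d = 40, n = 34.
2d − n = 6 > 0, so Plotkin applies.
Compute d/(2d−n) = 20/6 ≈ 3.3333.
⌊d/(2d−n)⌋ = 3.
Plotkin bound: M ≤ 2·3 = 6.
Given |C| = 4, check: satisfied.
This |C| is below the Plotkin bound.
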